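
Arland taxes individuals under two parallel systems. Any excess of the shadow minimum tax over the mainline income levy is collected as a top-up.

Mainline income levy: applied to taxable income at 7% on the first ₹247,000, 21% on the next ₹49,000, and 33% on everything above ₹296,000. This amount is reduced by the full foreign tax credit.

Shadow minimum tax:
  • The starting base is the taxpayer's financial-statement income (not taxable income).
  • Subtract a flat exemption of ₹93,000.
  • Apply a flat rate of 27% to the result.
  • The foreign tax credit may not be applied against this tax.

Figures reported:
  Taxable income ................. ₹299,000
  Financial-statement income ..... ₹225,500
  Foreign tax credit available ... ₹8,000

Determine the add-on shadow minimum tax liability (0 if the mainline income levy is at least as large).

Mainline income levy:
  ₹247,000 × 7% = ₹17,290
  ₹49,000 × 21% = ₹10,290
  ₹3,000 × 33% = ₹990
  → ₹28,570
  Less foreign tax credit ₹8,000 → ₹20,570

Shadow minimum tax:
  Base (financial-statement income): ₹225,500
  Less exemption ₹93,000 → base ₹132,500
  ₹132,500 × 27% = ₹35,775

Excess of shadow minimum tax over mainline income levy: ₹35,775 − ₹20,570 = ₹15,205.

₹15,205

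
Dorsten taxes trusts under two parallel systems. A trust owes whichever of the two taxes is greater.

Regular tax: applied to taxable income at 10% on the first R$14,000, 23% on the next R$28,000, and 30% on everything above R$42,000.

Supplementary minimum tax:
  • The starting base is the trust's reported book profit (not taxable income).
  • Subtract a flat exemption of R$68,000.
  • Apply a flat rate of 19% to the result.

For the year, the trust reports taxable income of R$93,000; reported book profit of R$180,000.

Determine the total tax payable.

R$23,140

Supplementary minimum tax:
  Base (reported book profit): R$180,000
  Less exemption R$68,000 → base R$112,000
  R$112,000 × 19% = R$21,280

Regular tax:
  R$14,000 × 10% = R$1,400
  R$28,000 × 23% = R$6,440
  R$51,000 × 30% = R$15,300
  → R$23,140

R$23,140 > R$21,280, so the regular tax governs.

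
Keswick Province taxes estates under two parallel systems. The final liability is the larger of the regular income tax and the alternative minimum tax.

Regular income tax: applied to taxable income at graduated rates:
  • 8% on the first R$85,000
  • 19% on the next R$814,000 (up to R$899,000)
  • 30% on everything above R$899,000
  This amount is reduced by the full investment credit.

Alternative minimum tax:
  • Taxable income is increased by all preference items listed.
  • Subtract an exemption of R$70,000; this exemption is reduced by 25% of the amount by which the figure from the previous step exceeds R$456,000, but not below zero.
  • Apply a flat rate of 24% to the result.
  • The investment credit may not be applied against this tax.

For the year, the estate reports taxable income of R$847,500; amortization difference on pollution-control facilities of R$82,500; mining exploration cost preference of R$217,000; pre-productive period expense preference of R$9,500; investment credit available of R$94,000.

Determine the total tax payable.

Alternative minimum tax:
  Adjusted income: R$847,500 + R$82,500 + R$217,000 + R$9,500 = R$1,156,500
  Exemption: 25% × (R$1,156,500 − R$456,000) = R$175,125 ≥ R$70,000, so the exemption is fully phased out
  Base: R$1,156,500 − R$0 = R$1,156,500
  R$1,156,500 × 24% = R$277,560

Regular income tax:
  R$85,000 × 8% = R$6,800
  R$762,500 × 19% = R$144,875
  → R$151,675
  Less investment credit R$94,000 → R$57,675

R$277,560 > R$57,675, so the alternative minimum tax is the binding amount.

R$277,560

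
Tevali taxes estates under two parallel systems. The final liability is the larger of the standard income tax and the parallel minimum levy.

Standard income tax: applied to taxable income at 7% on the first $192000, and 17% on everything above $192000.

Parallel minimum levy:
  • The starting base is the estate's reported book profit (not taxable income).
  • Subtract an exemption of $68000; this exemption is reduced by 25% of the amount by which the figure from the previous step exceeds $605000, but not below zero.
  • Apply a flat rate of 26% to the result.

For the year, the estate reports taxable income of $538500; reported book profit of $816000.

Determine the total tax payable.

Parallel minimum levy:
  Base (reported book profit): $816000
  Exemption: $68000 − 25% × ($816000 − $605000) = $68000 − $52750 = $15250
  Base: $816000 − $15250 = $800750
  $800750 × 26% = $208195

Standard income tax:
  $192000 × 7% = $13440
  $346500 × 17% = $58905
  → $72345

$208195 > $72345, so the parallel minimum levy is the binding amount.

$208195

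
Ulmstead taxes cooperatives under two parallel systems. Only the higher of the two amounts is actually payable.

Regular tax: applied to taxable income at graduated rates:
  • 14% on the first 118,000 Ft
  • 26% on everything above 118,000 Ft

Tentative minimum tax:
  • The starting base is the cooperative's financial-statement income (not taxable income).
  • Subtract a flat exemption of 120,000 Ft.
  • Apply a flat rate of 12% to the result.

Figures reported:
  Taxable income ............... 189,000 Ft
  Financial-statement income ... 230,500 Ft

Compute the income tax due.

Regular tax:
  118,000 Ft × 14% = 16,520 Ft
  71,000 Ft × 26% = 18,460 Ft
  → 34,980 Ft

Tentative minimum tax:
  Base (financial-statement income): 230,500 Ft
  Less exemption 120,000 Ft → base 110,500 Ft
  110,500 Ft × 12% = 13,260 Ft

34,980 Ft > 13,260 Ft, so the regular tax governs.

34,980 Ft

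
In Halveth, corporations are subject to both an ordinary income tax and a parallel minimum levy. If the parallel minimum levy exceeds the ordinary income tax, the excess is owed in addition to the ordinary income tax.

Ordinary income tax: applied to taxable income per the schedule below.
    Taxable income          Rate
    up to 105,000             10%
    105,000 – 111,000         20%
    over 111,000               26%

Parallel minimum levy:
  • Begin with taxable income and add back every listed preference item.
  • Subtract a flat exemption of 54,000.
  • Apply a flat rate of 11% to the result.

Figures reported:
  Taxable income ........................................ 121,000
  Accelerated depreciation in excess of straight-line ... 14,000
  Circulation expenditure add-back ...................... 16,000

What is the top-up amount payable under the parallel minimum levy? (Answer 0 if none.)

Ordinary income tax:
  105,000 × 10% = 10,500
  6,000 × 20% = 1,200
  10,000 × 26% = 2,600
  → 14,300

Parallel minimum levy:
  Adjusted income: 121,000 + 14,000 + 16,000 = 151,000
  Less exemption 54,000 → base 97,000
  97,000 × 11% = 10,670

10,670 ≤ 14,300, so no add-on is due.

0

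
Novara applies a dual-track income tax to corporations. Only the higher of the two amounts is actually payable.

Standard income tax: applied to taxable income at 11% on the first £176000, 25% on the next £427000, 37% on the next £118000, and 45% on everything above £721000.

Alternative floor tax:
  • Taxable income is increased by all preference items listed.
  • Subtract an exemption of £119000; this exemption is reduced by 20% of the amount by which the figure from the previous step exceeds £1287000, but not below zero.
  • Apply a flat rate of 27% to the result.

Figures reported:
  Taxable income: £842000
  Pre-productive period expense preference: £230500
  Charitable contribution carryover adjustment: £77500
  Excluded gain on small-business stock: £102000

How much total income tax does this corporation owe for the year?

£305910

Alternative floor tax:
  Adjusted income: £842000 + £230500 + £77500 + £102000 = £1252000
  Exemption: £1252000 ≤ £1287000, so full £119000 applies
  Base: £1252000 − £119000 = £1133000
  £1133000 × 27% = £305910

Standard income tax:
  £176000 × 11% = £19360
  £427000 × 25% = £106750
  £118000 × 37% = £43660
  £121000 × 45% = £54450
  → £224220

£305910 > £224220, so the alternative floor tax is the binding amount.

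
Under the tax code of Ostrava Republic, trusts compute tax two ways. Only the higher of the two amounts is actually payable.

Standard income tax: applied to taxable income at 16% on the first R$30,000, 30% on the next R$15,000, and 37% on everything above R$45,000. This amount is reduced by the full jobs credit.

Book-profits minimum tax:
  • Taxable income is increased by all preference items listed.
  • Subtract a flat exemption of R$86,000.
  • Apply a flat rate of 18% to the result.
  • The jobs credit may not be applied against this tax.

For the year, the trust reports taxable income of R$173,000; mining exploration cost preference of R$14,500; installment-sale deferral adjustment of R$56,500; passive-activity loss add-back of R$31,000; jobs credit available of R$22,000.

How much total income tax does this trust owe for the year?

Standard income tax:
  R$30,000 × 16% = R$4,800
  R$15,000 × 30% = R$4,500
  R$128,000 × 37% = R$47,360
  → R$56,660
  Less jobs credit R$22,000 → R$34,660

Book-profits minimum tax:
  Adjusted income: R$173,000 + R$14,500 + R$56,500 + R$31,000 = R$275,000
  Less exemption R$86,000 → base R$189,000
  R$189,000 × 18% = R$34,020

R$34,660 > R$34,020, so the standard income tax governs.

R$34,660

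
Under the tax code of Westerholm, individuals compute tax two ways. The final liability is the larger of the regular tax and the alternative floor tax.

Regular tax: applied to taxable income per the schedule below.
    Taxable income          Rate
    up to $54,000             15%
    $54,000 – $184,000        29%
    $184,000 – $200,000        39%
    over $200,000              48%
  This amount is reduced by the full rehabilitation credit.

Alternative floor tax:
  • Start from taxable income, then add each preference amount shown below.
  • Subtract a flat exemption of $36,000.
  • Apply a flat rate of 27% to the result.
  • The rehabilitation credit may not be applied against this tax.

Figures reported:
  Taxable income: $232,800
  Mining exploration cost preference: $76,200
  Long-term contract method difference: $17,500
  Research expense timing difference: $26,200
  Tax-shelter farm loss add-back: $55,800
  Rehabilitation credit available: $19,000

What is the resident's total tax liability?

Regular tax:
  $54,000 × 15% = $8,100
  $130,000 × 29% = $37,700
  $16,000 × 39% = $6,240
  $32,800 × 48% = $15,744
  → $67,784
  Less rehabilitation credit $19,000 → $48,784

Alternative floor tax:
  Adjusted income: $232,800 + $76,200 + $17,500 + $26,200 + $55,800 = $408,500
  Less exemption $36,000 → base $372,500
  $372,500 × 27% = $100,575

$100,575 > $48,784, so the alternative floor tax is the binding amount.

$100,575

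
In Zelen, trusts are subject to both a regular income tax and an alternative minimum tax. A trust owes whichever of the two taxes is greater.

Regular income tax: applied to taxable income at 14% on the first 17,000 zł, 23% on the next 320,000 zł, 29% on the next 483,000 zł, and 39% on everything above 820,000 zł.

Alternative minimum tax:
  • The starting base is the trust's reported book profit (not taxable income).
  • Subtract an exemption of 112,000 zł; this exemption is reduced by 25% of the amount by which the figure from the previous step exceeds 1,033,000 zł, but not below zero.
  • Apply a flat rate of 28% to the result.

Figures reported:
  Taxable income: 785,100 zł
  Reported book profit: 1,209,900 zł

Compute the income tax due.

319,795 zł

Alternative minimum tax:
  Base (reported book profit): 1,209,900 zł
  Exemption: 112,000 zł − 25% × (1,209,900 zł − 1,033,000 zł) = 112,000 zł − 44,225 zł = 67,775 zł
  Base: 1,209,900 zł − 67,775 zł = 1,142,125 zł
  1,142,125 zł × 28% = 319,795 zł

Regular income tax:
  17,000 zł × 14% = 2,380 zł
  320,000 zł × 23% = 73,600 zł
  448,100 zł × 29% = 129,949 zł
  → 205,929 zł

319,795 zł > 205,929 zł, so the alternative minimum tax is the binding amount.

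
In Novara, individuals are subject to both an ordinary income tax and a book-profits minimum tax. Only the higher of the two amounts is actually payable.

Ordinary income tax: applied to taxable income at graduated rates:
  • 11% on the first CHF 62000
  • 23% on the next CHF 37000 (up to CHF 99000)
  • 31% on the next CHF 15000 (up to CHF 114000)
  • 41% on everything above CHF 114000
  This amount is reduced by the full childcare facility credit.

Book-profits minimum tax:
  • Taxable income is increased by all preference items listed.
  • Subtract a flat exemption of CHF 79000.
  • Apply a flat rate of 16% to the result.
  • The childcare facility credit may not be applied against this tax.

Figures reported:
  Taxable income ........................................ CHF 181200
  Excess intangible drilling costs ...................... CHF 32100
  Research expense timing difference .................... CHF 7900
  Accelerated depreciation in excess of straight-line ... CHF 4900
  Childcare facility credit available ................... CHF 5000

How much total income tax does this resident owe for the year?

CHF 42532

Ordinary income tax:
  CHF 62000 × 11% = CHF 6820
  CHF 37000 × 23% = CHF 8510
  CHF 15000 × 31% = CHF 4650
  CHF 67200 × 41% = CHF 27552
  → CHF 47532
  Less childcare facility credit CHF 5000 → CHF 42532

Book-profits minimum tax:
  Adjusted income: CHF 181200 + CHF 32100 + CHF 7900 + CHF 4900 = CHF 226100
  Less exemption CHF 79000 → base CHF 147100
  CHF 147100 × 16% = CHF 23536

CHF 42532 > CHF 23536, so the ordinary income tax governs.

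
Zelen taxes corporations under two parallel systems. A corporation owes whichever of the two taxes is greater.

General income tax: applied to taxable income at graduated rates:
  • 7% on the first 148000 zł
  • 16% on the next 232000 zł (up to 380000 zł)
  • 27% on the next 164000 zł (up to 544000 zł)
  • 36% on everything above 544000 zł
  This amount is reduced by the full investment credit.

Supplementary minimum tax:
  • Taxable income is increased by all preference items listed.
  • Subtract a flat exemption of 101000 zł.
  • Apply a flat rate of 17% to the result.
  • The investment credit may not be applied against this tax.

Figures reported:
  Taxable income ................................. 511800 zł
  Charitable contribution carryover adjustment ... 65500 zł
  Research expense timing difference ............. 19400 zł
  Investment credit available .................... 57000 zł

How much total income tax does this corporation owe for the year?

General income tax:
  148000 zł × 7% = 10360 zł
  232000 zł × 16% = 37120 zł
  131800 zł × 27% = 35586 zł
  → 83066 zł
  Less investment credit 57000 zł → 26066 zł

Supplementary minimum tax:
  Adjusted income: 511800 zł + 65500 zł + 19400 zł = 596700 zł
  Less exemption 101000 zł → base 495700 zł
  495700 zł × 17% = 84269 zł

84269 zł > 26066 zł, so the supplementary minimum tax is the binding amount.

84269 zł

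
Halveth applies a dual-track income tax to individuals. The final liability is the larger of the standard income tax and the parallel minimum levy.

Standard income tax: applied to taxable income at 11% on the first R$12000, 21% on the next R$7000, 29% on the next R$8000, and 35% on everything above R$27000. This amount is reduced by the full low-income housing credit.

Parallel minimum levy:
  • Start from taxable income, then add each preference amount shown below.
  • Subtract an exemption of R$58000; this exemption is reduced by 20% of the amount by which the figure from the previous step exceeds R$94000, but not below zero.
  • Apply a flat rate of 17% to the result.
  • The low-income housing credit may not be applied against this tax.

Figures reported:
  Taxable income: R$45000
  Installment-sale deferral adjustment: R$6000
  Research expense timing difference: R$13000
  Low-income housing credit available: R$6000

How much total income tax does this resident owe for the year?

R$5410

Standard income tax:
  R$12000 × 11% = R$1320
  R$7000 × 21% = R$1470
  R$8000 × 29% = R$2320
  R$18000 × 35% = R$6300
  → R$11410
  Less low-income housing credit R$6000 → R$5410

Parallel minimum levy:
  Adjusted income: R$45000 + R$6000 + R$13000 = R$64000
  Exemption: R$64000 ≤ R$94000, so full R$58000 applies
  Base: R$64000 − R$58000 = R$6000
  R$6000 × 17% = R$1020

R$5410 > R$1020, so the standard income tax governs.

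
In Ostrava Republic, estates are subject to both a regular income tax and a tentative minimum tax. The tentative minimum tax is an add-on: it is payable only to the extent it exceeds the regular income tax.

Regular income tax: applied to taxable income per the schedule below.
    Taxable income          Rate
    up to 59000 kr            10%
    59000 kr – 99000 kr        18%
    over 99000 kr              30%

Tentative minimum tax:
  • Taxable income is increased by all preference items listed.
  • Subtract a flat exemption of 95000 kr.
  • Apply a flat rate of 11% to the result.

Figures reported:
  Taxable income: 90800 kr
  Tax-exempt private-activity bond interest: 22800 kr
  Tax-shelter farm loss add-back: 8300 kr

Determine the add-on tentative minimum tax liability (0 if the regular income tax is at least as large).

Regular income tax:
  59000 kr × 10% = 5900 kr
  31800 kr × 18% = 5724 kr
  → 11624 kr

Tentative minimum tax:
  Adjusted income: 90800 kr + 22800 kr + 8300 kr = 121900 kr
  Less exemption 95000 kr → base 26900 kr
  26900 kr × 11% = 2959 kr

2959 kr ≤ 11624 kr, so no add-on is due.

0 kr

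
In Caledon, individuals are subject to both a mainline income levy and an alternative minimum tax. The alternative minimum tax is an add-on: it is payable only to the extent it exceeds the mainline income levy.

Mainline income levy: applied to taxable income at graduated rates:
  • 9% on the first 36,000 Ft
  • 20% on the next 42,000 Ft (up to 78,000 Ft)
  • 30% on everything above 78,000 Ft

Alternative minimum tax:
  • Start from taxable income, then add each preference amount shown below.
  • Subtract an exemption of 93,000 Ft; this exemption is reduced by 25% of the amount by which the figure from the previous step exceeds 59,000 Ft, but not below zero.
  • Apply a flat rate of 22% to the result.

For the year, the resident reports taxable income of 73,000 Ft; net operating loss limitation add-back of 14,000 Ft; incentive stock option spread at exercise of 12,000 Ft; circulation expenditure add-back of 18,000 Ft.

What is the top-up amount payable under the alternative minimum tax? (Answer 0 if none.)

Mainline income levy:
  36,000 Ft × 9% = 3,240 Ft
  37,000 Ft × 20% = 7,400 Ft
  → 10,640 Ft

Alternative minimum tax:
  Adjusted income: 73,000 Ft + 14,000 Ft + 12,000 Ft + 18,000 Ft = 117,000 Ft
  Exemption: 93,000 Ft − 25% × (117,000 Ft − 59,000 Ft) = 93,000 Ft − 14,500 Ft = 78,500 Ft
  Base: 117,000 Ft − 78,500 Ft = 38,500 Ft
  38,500 Ft × 22% = 8,470 Ft

8,470 Ft ≤ 10,640 Ft, so no add-on is due.

0 Ft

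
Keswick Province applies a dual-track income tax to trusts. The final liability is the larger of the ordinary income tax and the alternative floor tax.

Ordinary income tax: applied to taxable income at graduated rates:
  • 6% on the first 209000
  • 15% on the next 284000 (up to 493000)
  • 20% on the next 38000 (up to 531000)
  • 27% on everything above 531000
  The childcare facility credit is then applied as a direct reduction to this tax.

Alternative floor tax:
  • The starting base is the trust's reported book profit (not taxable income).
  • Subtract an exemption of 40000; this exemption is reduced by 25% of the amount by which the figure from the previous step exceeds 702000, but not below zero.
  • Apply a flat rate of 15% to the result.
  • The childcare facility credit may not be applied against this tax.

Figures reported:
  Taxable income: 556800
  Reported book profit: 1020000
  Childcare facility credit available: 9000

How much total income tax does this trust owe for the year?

153000

Alternative floor tax:
  Base (reported book profit): 1020000
  Exemption: 25% × (1020000 − 702000) = 79500 ≥ 40000, so the exemption is fully phased out
  Base: 1020000 − 0 = 1020000
  1020000 × 15% = 153000

Ordinary income tax:
  209000 × 6% = 12540
  284000 × 15% = 42600
  38000 × 20% = 7600
  25800 × 27% = 6966
  → 69706
  Less childcare facility credit 9000 → 60706

153000 > 60706, so the alternative floor tax is the binding amount.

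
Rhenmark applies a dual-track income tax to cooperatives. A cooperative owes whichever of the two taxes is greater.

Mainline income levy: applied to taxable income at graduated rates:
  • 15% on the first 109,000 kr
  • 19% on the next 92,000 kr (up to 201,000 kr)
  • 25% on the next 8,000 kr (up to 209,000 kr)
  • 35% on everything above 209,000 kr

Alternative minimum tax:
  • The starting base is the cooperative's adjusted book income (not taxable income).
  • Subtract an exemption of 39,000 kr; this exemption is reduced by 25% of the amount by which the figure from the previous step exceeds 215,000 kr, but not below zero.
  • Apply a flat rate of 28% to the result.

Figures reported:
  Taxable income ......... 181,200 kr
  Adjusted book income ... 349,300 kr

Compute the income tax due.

Mainline income levy:
  109,000 kr × 15% = 16,350 kr
  72,200 kr × 19% = 13,718 kr
  → 30,068 kr

Alternative minimum tax:
  Base (adjusted book income): 349,300 kr
  Exemption: 39,000 kr − 25% × (349,300 kr − 215,000 kr) = 39,000 kr − 33,575 kr = 5,425 kr
  Base: 349,300 kr − 5,425 kr = 343,875 kr
  343,875 kr × 28% = 96,285 kr

96,285 kr > 30,068 kr, so the alternative minimum tax is the binding amount.

96,285 kr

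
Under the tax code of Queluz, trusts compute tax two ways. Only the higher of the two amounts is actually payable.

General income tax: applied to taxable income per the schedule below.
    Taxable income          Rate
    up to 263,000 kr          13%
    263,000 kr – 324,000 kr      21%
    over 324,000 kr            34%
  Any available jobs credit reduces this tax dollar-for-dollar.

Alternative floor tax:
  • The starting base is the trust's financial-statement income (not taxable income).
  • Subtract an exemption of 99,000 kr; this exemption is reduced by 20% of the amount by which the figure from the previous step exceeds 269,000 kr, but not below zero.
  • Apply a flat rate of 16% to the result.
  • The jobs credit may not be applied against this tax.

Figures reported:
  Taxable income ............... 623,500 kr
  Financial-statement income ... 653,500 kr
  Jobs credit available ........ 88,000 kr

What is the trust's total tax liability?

101,024 kr

Alternative floor tax:
  Base (financial-statement income): 653,500 kr
  Exemption: 99,000 kr − 20% × (653,500 kr − 269,000 kr) = 99,000 kr − 76,900 kr = 22,100 kr
  Base: 653,500 kr − 22,100 kr = 631,400 kr
  631,400 kr × 16% = 101,024 kr

General income tax:
  263,000 kr × 13% = 34,190 kr
  61,000 kr × 21% = 12,810 kr
  299,500 kr × 34% = 101,830 kr
  → 148,830 kr
  Less jobs credit 88,000 kr → 60,830 kr

101,024 kr > 60,830 kr, so the alternative floor tax is the binding amount.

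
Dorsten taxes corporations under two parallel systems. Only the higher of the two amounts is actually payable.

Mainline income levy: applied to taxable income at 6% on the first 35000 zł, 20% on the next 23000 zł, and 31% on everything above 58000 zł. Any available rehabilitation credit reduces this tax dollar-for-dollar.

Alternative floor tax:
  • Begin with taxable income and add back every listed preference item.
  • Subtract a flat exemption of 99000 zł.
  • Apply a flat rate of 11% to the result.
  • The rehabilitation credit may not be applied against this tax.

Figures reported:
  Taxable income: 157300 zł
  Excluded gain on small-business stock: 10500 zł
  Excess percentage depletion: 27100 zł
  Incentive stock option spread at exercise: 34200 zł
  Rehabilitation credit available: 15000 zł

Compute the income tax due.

22483 zł

Alternative floor tax:
  Adjusted income: 157300 zł + 10500 zł + 27100 zł + 34200 zł = 229100 zł
  Less exemption 99000 zł → base 130100 zł
  130100 zł × 11% = 14311 zł

Mainline income levy:
  35000 zł × 6% = 2100 zł
  23000 zł × 20% = 4600 zł
  99300 zł × 31% = 30783 zł
  → 37483 zł
  Less rehabilitation credit 15000 zł → 22483 zł

22483 zł > 14311 zł, so the mainline income levy governs.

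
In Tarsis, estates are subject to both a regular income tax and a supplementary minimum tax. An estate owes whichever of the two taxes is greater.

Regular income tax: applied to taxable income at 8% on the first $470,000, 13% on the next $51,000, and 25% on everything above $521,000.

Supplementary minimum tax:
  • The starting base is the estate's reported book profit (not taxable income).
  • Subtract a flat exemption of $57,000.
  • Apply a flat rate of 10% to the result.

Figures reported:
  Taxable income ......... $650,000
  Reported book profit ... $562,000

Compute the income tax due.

$76,480

Regular income tax:
  $470,000 × 8% = $37,600
  $51,000 × 13% = $6,630
  $129,000 × 25% = $32,250
  → $76,480

Supplementary minimum tax:
  Base (reported book profit): $562,000
  Less exemption $57,000 → base $505,000
  $505,000 × 10% = $50,500

$76,480 > $50,500, so the regular income tax governs.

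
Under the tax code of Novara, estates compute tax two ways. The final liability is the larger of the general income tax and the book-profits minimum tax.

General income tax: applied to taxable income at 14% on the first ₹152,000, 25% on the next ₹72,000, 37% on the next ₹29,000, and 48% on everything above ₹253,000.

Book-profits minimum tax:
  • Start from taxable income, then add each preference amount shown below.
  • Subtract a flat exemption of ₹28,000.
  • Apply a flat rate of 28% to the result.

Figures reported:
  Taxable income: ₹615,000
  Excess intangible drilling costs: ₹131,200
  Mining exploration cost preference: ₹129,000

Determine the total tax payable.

₹237,216

Book-profits minimum tax:
  Adjusted income: ₹615,000 + ₹131,200 + ₹129,000 = ₹875,200
  Less exemption ₹28,000 → base ₹847,200
  ₹847,200 × 28% = ₹237,216

General income tax:
  ₹152,000 × 14% = ₹21,280
  ₹72,000 × 25% = ₹18,000
  ₹29,000 × 37% = ₹10,730
  ₹362,000 × 48% = ₹173,760
  → ₹223,770

₹237,216 > ₹223,770, so the book-profits minimum tax is the binding amount.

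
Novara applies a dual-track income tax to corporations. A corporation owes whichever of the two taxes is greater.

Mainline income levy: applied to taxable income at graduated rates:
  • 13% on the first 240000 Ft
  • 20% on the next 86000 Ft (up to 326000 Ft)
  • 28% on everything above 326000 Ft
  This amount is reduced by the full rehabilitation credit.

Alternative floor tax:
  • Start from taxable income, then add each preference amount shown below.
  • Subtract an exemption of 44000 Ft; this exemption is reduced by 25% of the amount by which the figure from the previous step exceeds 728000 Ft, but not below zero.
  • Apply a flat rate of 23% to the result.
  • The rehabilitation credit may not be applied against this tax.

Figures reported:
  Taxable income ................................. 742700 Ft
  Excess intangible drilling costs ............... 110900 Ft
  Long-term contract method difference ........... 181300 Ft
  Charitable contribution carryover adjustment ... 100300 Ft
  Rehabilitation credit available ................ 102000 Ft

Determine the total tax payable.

261096 Ft

Mainline income levy:
  240000 Ft × 13% = 31200 Ft
  86000 Ft × 20% = 17200 Ft
  416700 Ft × 28% = 116676 Ft
  → 165076 Ft
  Less rehabilitation credit 102000 Ft → 63076 Ft

Alternative floor tax:
  Adjusted income: 742700 Ft + 110900 Ft + 181300 Ft + 100300 Ft = 1135200 Ft
  Exemption: 25% × (1135200 Ft − 728000 Ft) = 101800 Ft ≥ 44000 Ft, so the exemption is fully phased out
  Base: 1135200 Ft − 0 Ft = 1135200 Ft
  1135200 Ft × 23% = 261096 Ft

261096 Ft > 63076 Ft, so the alternative floor tax is the binding amount.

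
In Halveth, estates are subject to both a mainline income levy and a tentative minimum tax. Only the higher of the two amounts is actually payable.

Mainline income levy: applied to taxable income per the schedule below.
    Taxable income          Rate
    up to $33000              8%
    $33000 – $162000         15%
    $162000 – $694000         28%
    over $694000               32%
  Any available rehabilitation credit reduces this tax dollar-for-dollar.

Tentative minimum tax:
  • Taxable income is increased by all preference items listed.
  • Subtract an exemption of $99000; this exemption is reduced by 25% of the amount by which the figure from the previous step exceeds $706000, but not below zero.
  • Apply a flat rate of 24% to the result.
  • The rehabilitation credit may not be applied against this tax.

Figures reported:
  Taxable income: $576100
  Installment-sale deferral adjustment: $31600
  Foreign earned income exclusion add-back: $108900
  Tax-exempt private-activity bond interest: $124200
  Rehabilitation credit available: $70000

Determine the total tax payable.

Tentative minimum tax:
  Adjusted income: $576100 + $31600 + $108900 + $124200 = $840800
  Exemption: $99000 − 25% × ($840800 − $706000) = $99000 − $33700 = $65300
  Base: $840800 − $65300 = $775500
  $775500 × 24% = $186120

Mainline income levy:
  $33000 × 8% = $2640
  $129000 × 15% = $19350
  $414100 × 28% = $115948
  → $137938
  Less rehabilitation credit $70000 → $67938

$186120 > $67938, so the tentative minimum tax is the binding amount.

$186120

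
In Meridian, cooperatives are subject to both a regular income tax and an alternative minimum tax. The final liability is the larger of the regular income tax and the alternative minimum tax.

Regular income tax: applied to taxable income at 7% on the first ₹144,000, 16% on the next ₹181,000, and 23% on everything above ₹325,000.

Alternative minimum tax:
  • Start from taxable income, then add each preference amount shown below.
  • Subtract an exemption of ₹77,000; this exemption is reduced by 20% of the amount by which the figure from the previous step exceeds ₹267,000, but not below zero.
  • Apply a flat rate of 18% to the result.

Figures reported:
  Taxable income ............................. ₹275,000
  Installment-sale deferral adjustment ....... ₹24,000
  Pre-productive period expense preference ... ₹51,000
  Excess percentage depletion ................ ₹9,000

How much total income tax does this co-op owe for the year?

₹54,072

Regular income tax:
  ₹144,000 × 7% = ₹10,080
  ₹131,000 × 16% = ₹20,960
  → ₹31,040

Alternative minimum tax:
  Adjusted income: ₹275,000 + ₹24,000 + ₹51,000 + ₹9,000 = ₹359,000
  Exemption: ₹77,000 − 20% × (₹359,000 − ₹267,000) = ₹77,000 − ₹18,400 = ₹58,600
  Base: ₹359,000 − ₹58,600 = ₹300,400
  ₹300,400 × 18% = ₹54,072

₹54,072 > ₹31,040, so the alternative minimum tax is the binding amount.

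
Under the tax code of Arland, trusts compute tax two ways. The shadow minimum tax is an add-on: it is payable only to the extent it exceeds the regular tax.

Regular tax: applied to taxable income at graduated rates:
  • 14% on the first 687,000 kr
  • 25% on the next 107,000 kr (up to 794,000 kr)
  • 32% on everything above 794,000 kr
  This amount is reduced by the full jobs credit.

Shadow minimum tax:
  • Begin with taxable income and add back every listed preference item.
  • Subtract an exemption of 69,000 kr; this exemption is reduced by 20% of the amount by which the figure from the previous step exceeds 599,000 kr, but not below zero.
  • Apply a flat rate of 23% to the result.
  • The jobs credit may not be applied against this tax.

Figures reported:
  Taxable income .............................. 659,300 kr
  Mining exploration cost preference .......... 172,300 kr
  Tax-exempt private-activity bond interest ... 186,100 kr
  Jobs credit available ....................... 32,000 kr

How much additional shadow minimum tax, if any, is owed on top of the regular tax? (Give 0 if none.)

Shadow minimum tax:
  Adjusted income: 659,300 kr + 172,300 kr + 186,100 kr = 1,017,700 kr
  Exemption: 20% × (1,017,700 kr − 599,000 kr) = 83,740 kr ≥ 69,000 kr, so the exemption is fully phased out
  Base: 1,017,700 kr − 0 kr = 1,017,700 kr
  1,017,700 kr × 23% = 234,071 kr

Regular tax:
  659,300 kr × 14% = 92,302 kr
  Less jobs credit 32,000 kr → 60,302 kr

Excess of shadow minimum tax over regular tax: 234,071 kr − 60,302 kr = 173,769 kr.

173,769 kr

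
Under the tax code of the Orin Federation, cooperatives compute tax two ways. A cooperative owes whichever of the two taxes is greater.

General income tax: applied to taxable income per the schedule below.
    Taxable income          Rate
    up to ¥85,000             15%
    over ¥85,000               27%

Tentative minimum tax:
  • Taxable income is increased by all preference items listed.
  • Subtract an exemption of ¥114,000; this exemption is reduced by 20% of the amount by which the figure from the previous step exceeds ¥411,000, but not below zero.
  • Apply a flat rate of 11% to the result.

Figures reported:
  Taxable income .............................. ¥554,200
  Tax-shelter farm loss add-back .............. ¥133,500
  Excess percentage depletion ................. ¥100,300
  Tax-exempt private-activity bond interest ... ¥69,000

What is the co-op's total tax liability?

¥139,434

General income tax:
  ¥85,000 × 15% = ¥12,750
  ¥469,200 × 27% = ¥126,684
  → ¥139,434

Tentative minimum tax:
  Adjusted income: ¥554,200 + ¥133,500 + ¥100,300 + ¥69,000 = ¥857,000
  Exemption: ¥114,000 − 20% × (¥857,000 − ¥411,000) = ¥114,000 − ¥89,200 = ¥24,800
  Base: ¥857,000 − ¥24,800 = ¥832,200
  ¥832,200 × 11% = ¥91,542

¥139,434 > ¥91,542, so the general income tax governs.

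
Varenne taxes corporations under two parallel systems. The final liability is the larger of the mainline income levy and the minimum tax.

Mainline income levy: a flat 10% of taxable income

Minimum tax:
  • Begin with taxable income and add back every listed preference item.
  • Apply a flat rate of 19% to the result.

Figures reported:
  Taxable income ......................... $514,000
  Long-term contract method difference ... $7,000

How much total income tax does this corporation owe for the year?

$98,990

Mainline income levy:
  $514,000 × 10% = $51,400

Minimum tax:
  Adjusted income: $514,000 + $7,000 = $521,000
  $521,000 × 19% = $98,990

$98,990 > $51,400, so the minimum tax is the binding amount.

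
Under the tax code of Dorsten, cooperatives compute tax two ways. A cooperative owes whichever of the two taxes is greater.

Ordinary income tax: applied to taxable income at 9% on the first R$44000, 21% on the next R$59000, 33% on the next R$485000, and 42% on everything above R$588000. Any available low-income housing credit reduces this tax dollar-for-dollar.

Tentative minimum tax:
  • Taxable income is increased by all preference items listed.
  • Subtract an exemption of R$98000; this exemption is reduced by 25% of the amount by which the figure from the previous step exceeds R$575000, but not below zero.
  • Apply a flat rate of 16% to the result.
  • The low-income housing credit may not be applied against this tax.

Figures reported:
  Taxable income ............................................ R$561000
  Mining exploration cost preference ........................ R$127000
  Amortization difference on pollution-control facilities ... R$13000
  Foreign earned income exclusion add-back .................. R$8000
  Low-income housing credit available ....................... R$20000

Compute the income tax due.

Ordinary income tax:
  R$44000 × 9% = R$3960
  R$59000 × 21% = R$12390
  R$458000 × 33% = R$151140
  → R$167490
  Less low-income housing credit R$20000 → R$147490

Tentative minimum tax:
  Adjusted income: R$561000 + R$127000 + R$13000 + R$8000 = R$709000
  Exemption: R$98000 − 25% × (R$709000 − R$575000) = R$98000 − R$33500 = R$64500
  Base: R$709000 − R$64500 = R$644500
  R$644500 × 16% = R$103120

R$147490 > R$103120, so the ordinary income tax governs.

R$147490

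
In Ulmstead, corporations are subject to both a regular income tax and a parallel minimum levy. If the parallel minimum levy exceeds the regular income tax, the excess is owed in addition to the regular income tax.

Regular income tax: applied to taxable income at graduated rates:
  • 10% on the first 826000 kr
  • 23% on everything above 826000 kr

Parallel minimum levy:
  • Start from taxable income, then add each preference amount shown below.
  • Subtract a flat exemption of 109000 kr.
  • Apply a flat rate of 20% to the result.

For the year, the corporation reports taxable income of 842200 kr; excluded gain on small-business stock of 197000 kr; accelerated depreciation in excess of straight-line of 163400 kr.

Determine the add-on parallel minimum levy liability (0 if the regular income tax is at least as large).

132394 kr

Parallel minimum levy:
  Adjusted income: 842200 kr + 197000 kr + 163400 kr = 1202600 kr
  Less exemption 109000 kr → base 1093600 kr
  1093600 kr × 20% = 218720 kr

Regular income tax:
  826000 kr × 10% = 82600 kr
  16200 kr × 23% = 3726 kr
  → 86326 kr

Excess of parallel minimum levy over regular income tax: 218720 kr − 86326 kr = 132394 kr.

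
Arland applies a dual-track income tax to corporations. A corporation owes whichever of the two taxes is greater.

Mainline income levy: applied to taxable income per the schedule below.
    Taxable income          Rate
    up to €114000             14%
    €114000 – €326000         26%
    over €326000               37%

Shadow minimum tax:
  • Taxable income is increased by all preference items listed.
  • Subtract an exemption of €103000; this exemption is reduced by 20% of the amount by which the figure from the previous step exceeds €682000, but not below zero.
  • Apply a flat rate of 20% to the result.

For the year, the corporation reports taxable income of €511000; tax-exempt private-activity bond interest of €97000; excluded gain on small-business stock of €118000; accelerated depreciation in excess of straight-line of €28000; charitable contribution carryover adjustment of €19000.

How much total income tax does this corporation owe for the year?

Shadow minimum tax:
  Adjusted income: €511000 + €97000 + €118000 + €28000 + €19000 = €773000
  Exemption: €103000 − 20% × (€773000 − €682000) = €103000 − €18200 = €84800
  Base: €773000 − €84800 = €688200
  €688200 × 20% = €137640

Mainline income levy:
  €114000 × 14% = €15960
  €212000 × 26% = €55120
  €185000 × 37% = €68450
  → €139530

€139530 > €137640, so the mainline income levy governs.

€139530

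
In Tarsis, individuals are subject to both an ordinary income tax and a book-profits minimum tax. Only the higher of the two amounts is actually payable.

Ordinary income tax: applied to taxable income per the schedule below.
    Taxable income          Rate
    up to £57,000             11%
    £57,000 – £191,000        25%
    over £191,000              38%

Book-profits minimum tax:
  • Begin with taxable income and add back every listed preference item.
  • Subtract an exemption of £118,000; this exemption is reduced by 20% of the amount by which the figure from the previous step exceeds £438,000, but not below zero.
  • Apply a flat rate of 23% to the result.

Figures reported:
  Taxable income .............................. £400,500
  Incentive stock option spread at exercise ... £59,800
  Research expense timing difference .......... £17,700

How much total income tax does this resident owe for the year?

Ordinary income tax:
  £57,000 × 11% = £6,270
  £134,000 × 25% = £33,500
  £209,500 × 38% = £79,610
  → £119,380

Book-profits minimum tax:
  Adjusted income: £400,500 + £59,800 + £17,700 = £478,000
  Exemption: £118,000 − 20% × (£478,000 − £438,000) = £118,000 − £8,000 = £110,000
  Base: £478,000 − £110,000 = £368,000
  £368,000 × 23% = £84,640

£119,380 > £84,640, so the ordinary income tax governs.

£119,380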